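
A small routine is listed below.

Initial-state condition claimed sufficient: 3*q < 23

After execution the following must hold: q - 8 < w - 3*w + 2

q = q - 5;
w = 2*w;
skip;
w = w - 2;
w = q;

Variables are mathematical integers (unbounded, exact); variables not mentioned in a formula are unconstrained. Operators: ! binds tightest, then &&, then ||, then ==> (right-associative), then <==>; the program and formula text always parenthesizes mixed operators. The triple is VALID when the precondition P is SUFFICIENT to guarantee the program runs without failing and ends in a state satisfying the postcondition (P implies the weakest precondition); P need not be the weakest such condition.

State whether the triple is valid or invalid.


Working backward. After the program, the postcondition q - 8 < w - 3*w + 2 must hold; in canonical form it is q + 2*w < 10.
Before w := q: 3*q < 10
Before w := w - 2: 3*q < 10
Before skip: 3*q < 10
Before w := 2*w: 3*q < 10
Before q := q - 5: 3*q < 25
The weakest precondition is 3*q < 25.
Check whether 3*q < 23 implies it.
Every state satisfying the precondition satisfies the weakest precondition: the implication holds.
Answer: valid


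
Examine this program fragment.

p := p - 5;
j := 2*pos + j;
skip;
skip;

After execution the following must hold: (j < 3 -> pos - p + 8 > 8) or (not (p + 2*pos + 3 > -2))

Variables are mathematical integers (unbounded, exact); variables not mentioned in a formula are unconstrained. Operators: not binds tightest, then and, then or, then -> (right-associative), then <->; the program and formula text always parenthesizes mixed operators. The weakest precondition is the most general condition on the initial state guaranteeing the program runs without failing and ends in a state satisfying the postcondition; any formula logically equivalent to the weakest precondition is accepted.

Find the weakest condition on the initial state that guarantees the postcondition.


Working backward. After the program, the postcondition (j < 3 -> pos - p + 8 > 8) or (not (p + 2*pos + 3 > -2)) must hold; in canonical form it is (j < 3 -> pos > p) or (not (p + 2*pos > -5)).
Before skip: (j < 3 -> pos > p) or (not (p + 2*pos > -5))
Before skip: (j < 3 -> pos > p) or (not (p + 2*pos > -5))
Before j := 2*pos + j: (j + 2*pos < 3 -> pos > p) or (not (p + 2*pos > -5))
Before p := p - 5: (j + 2*pos < 3 -> pos > p - 5) or (not (p + 2*pos > 0))
Answer: WP = (j + 2*pos < 3 -> pos > p - 5) or (not (p + 2*pos > 0))


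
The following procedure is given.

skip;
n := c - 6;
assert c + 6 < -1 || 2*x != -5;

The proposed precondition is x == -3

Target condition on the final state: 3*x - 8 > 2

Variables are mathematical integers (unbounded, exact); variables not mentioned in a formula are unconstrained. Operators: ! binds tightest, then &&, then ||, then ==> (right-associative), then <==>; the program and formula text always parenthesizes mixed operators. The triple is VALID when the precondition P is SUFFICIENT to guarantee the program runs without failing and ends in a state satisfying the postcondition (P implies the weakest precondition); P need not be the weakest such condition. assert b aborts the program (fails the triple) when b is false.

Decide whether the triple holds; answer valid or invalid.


Working backward. After the program, the postcondition 3*x - 8 > 2 must hold; in canonical form it is 3*x > 10.
Before assert c + 6 < -1 || 2*x != -5: (c < -7 || 2*x != -5) && 3*x > 10
Before n := c - 6: (c < -7 || 2*x != -5) && 3*x > 10
Before skip: (c < -7 || 2*x != -5) && 3*x > 10
The weakest precondition is (c < -7 || 2*x != -5) && 3*x > 10.
Check whether x == -3 implies it.
Countermodel: at the initial state c = 0, x = -3, the precondition holds but the weakest precondition fails.
Answer: invalid


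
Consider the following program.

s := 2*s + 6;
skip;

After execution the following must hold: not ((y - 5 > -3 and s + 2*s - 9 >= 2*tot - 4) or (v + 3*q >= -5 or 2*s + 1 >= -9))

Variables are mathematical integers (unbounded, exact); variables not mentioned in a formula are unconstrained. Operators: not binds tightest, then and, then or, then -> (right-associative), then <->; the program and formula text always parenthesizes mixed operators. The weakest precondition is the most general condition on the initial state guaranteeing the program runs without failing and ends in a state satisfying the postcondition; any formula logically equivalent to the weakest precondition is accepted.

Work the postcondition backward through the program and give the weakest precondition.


Working backward. After the program, the postcondition not ((y - 5 > -3 and s + 2*s - 9 >= 2*tot - 4) or (v + 3*q >= -5 or 2*s + 1 >= -9)) must hold; in canonical form it is not ((y > 2 and 3*s >= 2*tot + 5) or 3*q + v >= -5 or 2*s >= -10).
Before skip: not ((y > 2 and 3*s >= 2*tot + 5) or 3*q + v >= -5 or 2*s >= -10)
Before s := 2*s + 6: not ((y > 2 and 6*s >= 2*tot - 13) or 3*q + v >= -5 or 4*s >= -22)
Answer: WP = not ((y > 2 and 6*s >= 2*tot - 13) or 3*q + v >= -5 or 4*s >= -22)


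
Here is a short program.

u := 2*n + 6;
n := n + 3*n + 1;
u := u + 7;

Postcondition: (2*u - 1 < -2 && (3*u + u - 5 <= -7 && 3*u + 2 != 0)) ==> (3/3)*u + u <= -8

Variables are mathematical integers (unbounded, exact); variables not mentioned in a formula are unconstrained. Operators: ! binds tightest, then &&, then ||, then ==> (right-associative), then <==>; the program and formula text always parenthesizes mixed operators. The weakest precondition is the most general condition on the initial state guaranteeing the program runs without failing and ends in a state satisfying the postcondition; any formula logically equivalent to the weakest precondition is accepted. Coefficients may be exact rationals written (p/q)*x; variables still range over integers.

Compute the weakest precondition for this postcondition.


Working backward. After the program, the postcondition (2*u - 1 < -2 && (3*u + u - 5 <= -7 && 3*u + 2 != 0)) ==> (3/3)*u + u <= -8 must hold; in canonical form it is (2*u < -1 && 4*u <= -2 && 3*u != -2) ==> 2*u <= -8.
Before u := u + 7: (2*u < -15 && 4*u <= -30 && 3*u != -23) ==> 2*u <= -22
Before n := n + 3*n + 1: (2*u < -15 && 4*u <= -30 && 3*u != -23) ==> 2*u <= -22
Before u := 2*n + 6: (4*n < -27 && 8*n <= -54 && 6*n != -41) ==> 4*n <= -34
Answer: WP = (4*n < -27 && 8*n <= -54 && 6*n != -41) ==> 4*n <= -34


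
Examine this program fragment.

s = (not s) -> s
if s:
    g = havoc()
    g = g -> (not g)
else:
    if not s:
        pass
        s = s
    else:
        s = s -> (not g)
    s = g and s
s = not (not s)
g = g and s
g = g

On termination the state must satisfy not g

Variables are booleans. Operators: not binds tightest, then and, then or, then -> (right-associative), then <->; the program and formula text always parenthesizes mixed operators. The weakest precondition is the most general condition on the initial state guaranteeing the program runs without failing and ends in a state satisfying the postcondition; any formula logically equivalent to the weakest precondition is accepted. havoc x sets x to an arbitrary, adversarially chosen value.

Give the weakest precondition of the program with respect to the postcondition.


Working backward. After the program, not g must hold.
Before g := g: not g
Before g := g and s: not (g and s)
Before s := not (not s): not (g and s)
Then branch requires not s; else branch requires ((not s) -> (not (g and s))) and (s -> (not (g and (s -> (not g))))).
Before the if: (s -> (not s)) and ((not s) -> (((not s) -> (not (g and s))) and (s -> (not (g and (s -> (not g)))))))
Before s := (not s) -> s: (((not s) -> s) -> (not ((not s) -> s))) and ((not ((not s) -> s)) -> (((not ((not s) -> s)) -> (not (g and ((not s) -> s)))) and (((not s) -> s) -> (not (g and (((not s) -> s) -> (not g)))))))
Answer: WP = (((not s) -> s) -> (not ((not s) -> s))) and ((not ((not s) -> s)) -> (((not ((not s) -> s)) -> (not (g and ((not s) -> s)))) and (((not s) -> s) -> (not (g and (((not s) -> s) -> (not g)))))))


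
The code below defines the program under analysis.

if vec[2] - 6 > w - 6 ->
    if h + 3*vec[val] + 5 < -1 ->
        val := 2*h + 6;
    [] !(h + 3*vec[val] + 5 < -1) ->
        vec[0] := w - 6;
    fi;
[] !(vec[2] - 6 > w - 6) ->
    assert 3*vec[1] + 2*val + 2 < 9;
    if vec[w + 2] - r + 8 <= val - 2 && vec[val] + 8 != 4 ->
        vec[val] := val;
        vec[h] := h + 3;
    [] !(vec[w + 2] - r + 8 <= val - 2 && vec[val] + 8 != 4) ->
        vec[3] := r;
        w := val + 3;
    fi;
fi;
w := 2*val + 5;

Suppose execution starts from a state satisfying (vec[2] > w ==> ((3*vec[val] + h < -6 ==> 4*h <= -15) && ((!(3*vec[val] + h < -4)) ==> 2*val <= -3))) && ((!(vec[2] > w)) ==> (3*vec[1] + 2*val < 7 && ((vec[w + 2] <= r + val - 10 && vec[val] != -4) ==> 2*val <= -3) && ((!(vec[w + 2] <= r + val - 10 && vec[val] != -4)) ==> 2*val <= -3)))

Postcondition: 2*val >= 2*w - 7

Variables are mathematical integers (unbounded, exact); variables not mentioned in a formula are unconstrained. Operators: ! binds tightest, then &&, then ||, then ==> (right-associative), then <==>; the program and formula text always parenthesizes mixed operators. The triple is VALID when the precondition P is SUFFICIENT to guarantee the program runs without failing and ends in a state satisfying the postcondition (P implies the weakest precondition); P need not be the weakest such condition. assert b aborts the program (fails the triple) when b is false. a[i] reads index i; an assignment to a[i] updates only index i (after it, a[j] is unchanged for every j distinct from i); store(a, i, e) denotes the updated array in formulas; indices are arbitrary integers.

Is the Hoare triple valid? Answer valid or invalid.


Working backward. After the program, 2*val >= 2*w - 7 must hold.
Before w := 2*val + 5: 2*val <= -3
Then branch requires (3*vec[val] + h < -6 ==> 4*h <= -15) && ((!(3*vec[val] + h < -6)) ==> 2*val <= -3); else branch requires 3*vec[1] + 2*val < 7 && ((vec[w + 2] <= r + val - 10 && vec[val] != -4) ==> 2*val <= -3) && ((!(vec[w + 2] <= r + val - 10 && vec[val] != -4)) ==> 2*val <= -3).
Before the if: (vec[2] > w ==> ((3*vec[val] + h < -6 ==> 4*h <= -15) && ((!(3*vec[val] + h < -6)) ==> 2*val <= -3))) && ((!(vec[2] > w)) ==> (3*vec[1] + 2*val < 7 && ((vec[w + 2] <= r + val - 10 && vec[val] != -4) ==> 2*val <= -3) && ((!(vec[w + 2] <= r + val - 10 && vec[val] != -4)) ==> 2*val <= -3)))
The weakest precondition is (vec[2] > w ==> ((3*vec[val] + h < -6 ==> 4*h <= -15) && ((!(3*vec[val] + h < -6)) ==> 2*val <= -3))) && ((!(vec[2] > w)) ==> (3*vec[1] + 2*val < 7 && ((vec[w + 2] <= r + val - 10 && vec[val] != -4) ==> 2*val <= -3) && ((!(vec[w + 2] <= r + val - 10 && vec[val] != -4)) ==> 2*val <= -3))).
Check whether (vec[2] > w ==> ((3*vec[val] + h < -6 ==> 4*h <= -15) && ((!(3*vec[val] + h < -4)) ==> 2*val <= -3))) && ((!(vec[2] > w)) ==> (3*vec[1] + 2*val < 7 && ((vec[w + 2] <= r + val - 10 && vec[val] != -4) ==> 2*val <= -3) && ((!(vec[w + 2] <= r + val - 10 && vec[val] != -4)) ==> 2*val <= -3))) implies it.
Countermodel: at the initial state h = -5, r = 0, val = -1, vec = {[-1] = 0, [1] = 0, [2] = 0, elsewhere 0}, w = -1, the precondition holds but the weakest precondition fails.
Answer: invalid


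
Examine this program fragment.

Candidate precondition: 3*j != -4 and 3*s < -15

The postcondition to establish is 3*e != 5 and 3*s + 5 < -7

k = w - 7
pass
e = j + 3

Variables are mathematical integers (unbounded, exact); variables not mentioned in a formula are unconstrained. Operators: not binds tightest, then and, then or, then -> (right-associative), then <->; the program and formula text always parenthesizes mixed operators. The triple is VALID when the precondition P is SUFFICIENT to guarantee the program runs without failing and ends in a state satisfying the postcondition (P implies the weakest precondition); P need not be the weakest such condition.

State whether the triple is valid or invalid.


Working backward. After the program, the postcondition 3*e != 5 and 3*s + 5 < -7 must hold; in canonical form it is 3*e != 5 and 3*s < -12.
Before e := j + 3: 3*j != -4 and 3*s < -12
Before skip: 3*j != -4 and 3*s < -12
Before k := w - 7: 3*j != -4 and 3*s < -12
The weakest precondition is 3*j != -4 and 3*s < -12.
Check whether 3*j != -4 and 3*s < -15 implies it.
Every state satisfying the precondition satisfies the weakest precondition: the implication holds.
Answer: valid


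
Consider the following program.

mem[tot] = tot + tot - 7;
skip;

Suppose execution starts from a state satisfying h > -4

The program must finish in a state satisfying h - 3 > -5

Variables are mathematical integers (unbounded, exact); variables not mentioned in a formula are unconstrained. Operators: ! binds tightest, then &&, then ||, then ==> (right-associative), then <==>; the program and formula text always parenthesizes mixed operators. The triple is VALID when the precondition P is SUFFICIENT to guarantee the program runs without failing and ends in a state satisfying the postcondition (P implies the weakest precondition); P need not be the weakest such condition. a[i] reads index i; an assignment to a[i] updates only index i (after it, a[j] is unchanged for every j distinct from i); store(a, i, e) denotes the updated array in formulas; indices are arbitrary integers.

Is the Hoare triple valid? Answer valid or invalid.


Working backward. After the program, the postcondition h - 3 > -5 must hold; in canonical form it is h > -2.
Before skip: h > -2
Before mem[tot] := tot + tot - 7: h > -2
The weakest precondition is h > -2.
Check whether h > -4 implies it.
Countermodel: at the initial state h = -3, the precondition holds but the weakest precondition fails.
Answer: invalid


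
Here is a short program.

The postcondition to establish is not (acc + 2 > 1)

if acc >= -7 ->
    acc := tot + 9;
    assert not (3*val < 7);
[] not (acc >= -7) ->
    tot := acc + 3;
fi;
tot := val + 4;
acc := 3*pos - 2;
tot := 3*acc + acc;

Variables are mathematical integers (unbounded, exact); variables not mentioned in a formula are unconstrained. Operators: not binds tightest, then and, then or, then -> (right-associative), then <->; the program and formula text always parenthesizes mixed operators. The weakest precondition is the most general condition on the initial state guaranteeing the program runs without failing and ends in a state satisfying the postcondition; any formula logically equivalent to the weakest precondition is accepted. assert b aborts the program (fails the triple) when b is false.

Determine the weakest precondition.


Working backward. After the program, the postcondition not (acc + 2 > 1) must hold; in canonical form it is not (acc > -1).
Before tot := 3*acc + acc: not (acc > -1)
Before acc := 3*pos - 2: not (3*pos > 1)
Before tot := val + 4: not (3*pos > 1)
Then branch requires (not (3*val < 7)) and (not (3*pos > 1)); else branch requires not (3*pos > 1).
Before the if: (acc >= -7 -> ((not (3*val < 7)) and (not (3*pos > 1)))) and ((not (acc >= -7)) -> (not (3*pos > 1)))
Answer: WP = (acc >= -7 -> ((not (3*val < 7)) and (not (3*pos > 1)))) and ((not (acc >= -7)) -> (not (3*pos > 1)))


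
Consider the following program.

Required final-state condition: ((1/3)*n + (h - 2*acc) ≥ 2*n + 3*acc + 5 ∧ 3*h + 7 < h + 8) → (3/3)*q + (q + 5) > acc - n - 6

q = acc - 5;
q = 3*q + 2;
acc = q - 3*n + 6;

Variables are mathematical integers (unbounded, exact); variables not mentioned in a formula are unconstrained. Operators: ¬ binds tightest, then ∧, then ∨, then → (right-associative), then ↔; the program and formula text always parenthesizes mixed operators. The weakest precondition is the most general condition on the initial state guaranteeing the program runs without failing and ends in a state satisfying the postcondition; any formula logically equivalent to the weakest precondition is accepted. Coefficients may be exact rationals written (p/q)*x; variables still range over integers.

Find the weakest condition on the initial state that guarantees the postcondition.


Working backward. After the program, the postcondition ((1/3)*n + (h - 2*acc) ≥ 2*n + 3*acc + 5 ∧ 3*h + 7 < h + 8) → (3/3)*q + (q + 5) > acc - n - 6 must hold; in canonical form it is (h ≥ 5*acc + (5/3)*n + 5 ∧ 2*h < 1) → n + 2*q > acc - 11.
Before acc := q - 3*n + 6: (h + (40/3)*n ≥ 5*q + 35 ∧ 2*h < 1) → 4*n + q > -5
Before q := 3*q + 2: (h + (40/3)*n ≥ 15*q + 45 ∧ 2*h < 1) → 4*n + 3*q > -7
Before q := acc - 5: (h + (40/3)*n ≥ 15*acc - 30 ∧ 2*h < 1) → 3*acc + 4*n > 8
Answer: WP = (h + (40/3)*n ≥ 15*acc - 30 ∧ 2*h < 1) → 3*acc + 4*n > 8


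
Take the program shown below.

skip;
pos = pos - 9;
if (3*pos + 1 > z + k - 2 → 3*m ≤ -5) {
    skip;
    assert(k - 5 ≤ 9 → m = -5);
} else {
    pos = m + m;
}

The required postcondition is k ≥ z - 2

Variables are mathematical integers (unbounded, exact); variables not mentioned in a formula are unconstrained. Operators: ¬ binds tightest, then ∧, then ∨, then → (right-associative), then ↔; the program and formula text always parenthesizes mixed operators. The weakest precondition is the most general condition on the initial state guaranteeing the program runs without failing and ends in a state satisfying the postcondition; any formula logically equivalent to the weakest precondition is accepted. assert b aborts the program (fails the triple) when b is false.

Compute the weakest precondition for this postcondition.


Working backward. After the program, k ≥ z - 2 must hold.
Then branch requires (k ≤ 14 → m = -5) ∧ k ≥ z - 2; else branch requires k ≥ z - 2.
Before the if: ((3*pos > k + z - 3 → 3*m ≤ -5) → ((k ≤ 14 → m = -5) ∧ k ≥ z - 2)) ∧ ((¬(3*pos > k + z - 3 → 3*m ≤ -5)) → k ≥ z - 2)
Before pos := pos - 9: ((3*pos > k + z + 24 → 3*m ≤ -5) → ((k ≤ 14 → m = -5) ∧ k ≥ z - 2)) ∧ ((¬(3*pos > k + z + 24 → 3*m ≤ -5)) → k ≥ z - 2)
Before skip: ((3*pos > k + z + 24 → 3*m ≤ -5) → ((k ≤ 14 → m = -5) ∧ k ≥ z - 2)) ∧ ((¬(3*pos > k + z + 24 → 3*m ≤ -5)) → k ≥ z - 2)
Answer: WP = ((3*pos > k + z + 24 → 3*m ≤ -5) → ((k ≤ 14 → m = -5) ∧ k ≥ z - 2)) ∧ ((¬(3*pos > k + z + 24 → 3*m ≤ -5)) → k ≥ z - 2)


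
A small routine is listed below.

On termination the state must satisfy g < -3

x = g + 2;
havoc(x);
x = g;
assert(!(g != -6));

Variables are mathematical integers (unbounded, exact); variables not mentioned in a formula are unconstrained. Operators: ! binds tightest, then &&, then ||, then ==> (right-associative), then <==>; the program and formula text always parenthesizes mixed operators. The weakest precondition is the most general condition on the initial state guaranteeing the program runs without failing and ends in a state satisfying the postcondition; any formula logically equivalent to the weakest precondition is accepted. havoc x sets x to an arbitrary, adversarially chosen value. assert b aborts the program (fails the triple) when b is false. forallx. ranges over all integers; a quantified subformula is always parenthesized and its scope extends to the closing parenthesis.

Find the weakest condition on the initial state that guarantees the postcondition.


Working backward. After the program, g < -3 must hold.
Before assert !(g != -6): (!(g != -6)) && g < -3
Before x := g: (!(g != -6)) && g < -3
Before havoc x: (!(g != -6)) && g < -3
Before x := g + 2: (!(g != -6)) && g < -3
Answer: WP = (!(g != -6)) && g < -3


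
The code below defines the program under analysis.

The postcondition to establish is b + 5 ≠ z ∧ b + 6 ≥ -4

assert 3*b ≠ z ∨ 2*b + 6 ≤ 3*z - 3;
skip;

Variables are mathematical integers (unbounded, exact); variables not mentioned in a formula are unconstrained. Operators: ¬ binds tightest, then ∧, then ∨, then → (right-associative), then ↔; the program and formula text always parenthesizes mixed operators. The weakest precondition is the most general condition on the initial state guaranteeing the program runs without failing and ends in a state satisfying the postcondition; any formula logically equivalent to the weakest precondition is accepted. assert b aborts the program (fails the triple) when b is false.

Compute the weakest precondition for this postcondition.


Working backward. After the program, the postcondition b + 5 ≠ z ∧ b + 6 ≥ -4 must hold; in canonical form it is b ≠ z - 5 ∧ b ≥ -10.
Before skip: b ≠ z - 5 ∧ b ≥ -10
Before assert 3*b ≠ z ∨ 2*b + 6 ≤ 3*z - 3: (3*b ≠ z ∨ 2*b ≤ 3*z - 9) ∧ b ≠ z - 5 ∧ b ≥ -10
Answer: WP = (3*b ≠ z ∨ 2*b ≤ 3*z - 9) ∧ b ≠ z - 5 ∧ b ≥ -10


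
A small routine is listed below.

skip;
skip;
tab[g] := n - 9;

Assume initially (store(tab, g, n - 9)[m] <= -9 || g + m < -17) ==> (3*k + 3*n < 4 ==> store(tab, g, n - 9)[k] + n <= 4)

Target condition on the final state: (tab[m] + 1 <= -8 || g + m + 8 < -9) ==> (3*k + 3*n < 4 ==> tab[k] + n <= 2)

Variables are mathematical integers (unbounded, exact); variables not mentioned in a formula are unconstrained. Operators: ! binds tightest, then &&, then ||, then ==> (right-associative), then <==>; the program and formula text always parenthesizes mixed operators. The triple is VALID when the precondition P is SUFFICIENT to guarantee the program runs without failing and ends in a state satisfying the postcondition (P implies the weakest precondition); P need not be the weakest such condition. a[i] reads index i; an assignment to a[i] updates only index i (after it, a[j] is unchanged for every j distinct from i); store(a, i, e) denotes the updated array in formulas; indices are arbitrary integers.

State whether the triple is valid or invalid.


Working backward. After the program, the postcondition (tab[m] + 1 <= -8 || g + m + 8 < -9) ==> (3*k + 3*n < 4 ==> tab[k] + n <= 2) must hold; in canonical form it is (tab[m] <= -9 || g + m < -17) ==> (3*k + 3*n < 4 ==> tab[k] + n <= 2).
Before tab[g] := n - 9: (store(tab, g, n - 9)[m] <= -9 || g + m < -17) ==> (3*k + 3*n < 4 ==> store(tab, g, n - 9)[k] + n <= 2)
Before skip: (store(tab, g, n - 9)[m] <= -9 || g + m < -17) ==> (3*k + 3*n < 4 ==> store(tab, g, n - 9)[k] + n <= 2)
Before skip: (store(tab, g, n - 9)[m] <= -9 || g + m < -17) ==> (3*k + 3*n < 4 ==> store(tab, g, n - 9)[k] + n <= 2)
The weakest precondition is (store(tab, g, n - 9)[m] <= -9 || g + m < -17) ==> (3*k + 3*n < 4 ==> store(tab, g, n - 9)[k] + n <= 2).
Check whether (store(tab, g, n - 9)[m] <= -9 || g + m < -17) ==> (3*k + 3*n < 4 ==> store(tab, g, n - 9)[k] + n <= 4) implies it.
Countermodel: at the initial state g = -1, k = 0, m = -17, n = 0, tab = {[-17] = 2, [-1] = 2, [0] = 3, elsewhere 2}, the precondition holds but the weakest precondition fails.
Answer: invalid


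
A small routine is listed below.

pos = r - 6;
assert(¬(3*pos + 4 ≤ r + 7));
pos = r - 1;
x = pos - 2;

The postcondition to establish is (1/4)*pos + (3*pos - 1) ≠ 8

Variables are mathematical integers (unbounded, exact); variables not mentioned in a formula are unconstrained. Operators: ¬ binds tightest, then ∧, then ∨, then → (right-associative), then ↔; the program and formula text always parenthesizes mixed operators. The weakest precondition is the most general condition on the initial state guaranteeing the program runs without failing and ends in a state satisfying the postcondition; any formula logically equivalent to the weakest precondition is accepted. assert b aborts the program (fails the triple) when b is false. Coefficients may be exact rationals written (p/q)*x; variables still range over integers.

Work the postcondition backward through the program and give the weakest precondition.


Working backward. After the program, the postcondition (1/4)*pos + (3*pos - 1) ≠ 8 must hold; in canonical form it is (13/4)*pos ≠ 9.
Before x := pos - 2: (13/4)*pos ≠ 9
Before pos := r - 1: (13/4)*r ≠ 49/4
Before assert ¬(3*pos + 4 ≤ r + 7): (¬(3*pos ≤ r + 3)) ∧ (13/4)*r ≠ 49/4
Before pos := r - 6: (¬(2*r ≤ 21)) ∧ (13/4)*r ≠ 49/4
Answer: WP = (¬(2*r ≤ 21)) ∧ (13/4)*r ≠ 49/4


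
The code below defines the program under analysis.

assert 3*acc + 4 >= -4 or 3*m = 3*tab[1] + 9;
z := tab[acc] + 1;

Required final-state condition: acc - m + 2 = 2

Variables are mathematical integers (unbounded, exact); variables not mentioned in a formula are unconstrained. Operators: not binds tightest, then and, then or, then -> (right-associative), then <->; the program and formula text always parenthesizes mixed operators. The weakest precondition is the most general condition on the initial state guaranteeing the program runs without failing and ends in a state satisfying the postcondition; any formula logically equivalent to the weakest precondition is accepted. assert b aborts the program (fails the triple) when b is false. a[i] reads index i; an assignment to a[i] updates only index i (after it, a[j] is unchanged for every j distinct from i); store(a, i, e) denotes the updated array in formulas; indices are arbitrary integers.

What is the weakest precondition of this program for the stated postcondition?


Working backward. After the program, the postcondition acc - m + 2 = 2 must hold; in canonical form it is acc = m.
Before z := tab[acc] + 1: acc = m
Before assert 3*acc + 4 >= -4 or 3*m = 3*tab[1] + 9: (3*acc >= -8 or 3*m = 3*tab[1] + 9) and acc = m
Answer: WP = (3*acc >= -8 or 3*m = 3*tab[1] + 9) and acc = m


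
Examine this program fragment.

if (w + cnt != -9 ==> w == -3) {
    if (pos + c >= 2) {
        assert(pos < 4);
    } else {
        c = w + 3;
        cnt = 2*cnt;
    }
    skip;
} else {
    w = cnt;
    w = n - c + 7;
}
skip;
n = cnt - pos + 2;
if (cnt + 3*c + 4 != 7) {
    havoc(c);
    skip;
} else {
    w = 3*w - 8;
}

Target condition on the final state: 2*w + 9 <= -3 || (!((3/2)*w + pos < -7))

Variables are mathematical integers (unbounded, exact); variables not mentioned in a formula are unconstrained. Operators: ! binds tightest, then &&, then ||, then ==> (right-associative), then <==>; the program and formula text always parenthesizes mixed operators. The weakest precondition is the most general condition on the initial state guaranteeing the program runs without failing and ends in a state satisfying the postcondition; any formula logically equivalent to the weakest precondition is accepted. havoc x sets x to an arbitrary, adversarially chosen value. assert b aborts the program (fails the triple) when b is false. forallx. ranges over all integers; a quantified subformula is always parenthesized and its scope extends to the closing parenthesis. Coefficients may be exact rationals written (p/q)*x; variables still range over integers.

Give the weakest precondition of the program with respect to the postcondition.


Working backward. After the program, the postcondition 2*w + 9 <= -3 || (!((3/2)*w + pos < -7)) must hold; in canonical form it is 2*w <= -12 || (!(pos + (3/2)*w < -7)).
Then branch requires 2*w <= -12 || (!(pos + (3/2)*w < -7)); else branch requires 6*w <= 4 || (!(pos + (9/2)*w < 5)).
Before the if: (3*c + cnt != 3 ==> (2*w <= -12 || (!(pos + (3/2)*w < -7)))) && ((!(3*c + cnt != 3)) ==> (6*w <= 4 || (!(pos + (9/2)*w < 5))))
Before n := cnt - pos + 2: (3*c + cnt != 3 ==> (2*w <= -12 || (!(pos + (3/2)*w < -7)))) && ((!(3*c + cnt != 3)) ==> (6*w <= 4 || (!(pos + (9/2)*w < 5))))
Before skip: (3*c + cnt != 3 ==> (2*w <= -12 || (!(pos + (3/2)*w < -7)))) && ((!(3*c + cnt != 3)) ==> (6*w <= 4 || (!(pos + (9/2)*w < 5))))
Then branch requires (c + pos >= 2 ==> (pos < 4 && (3*c + cnt != 3 ==> (2*w <= -12 || (!(pos + (3/2)*w < -7)))) && ((!(3*c + cnt != 3)) ==> (6*w <= 4 || (!(pos + (9/2)*w < 5)))))) && ((!(c + pos >= 2)) ==> ((2*cnt + 3*w != -6 ==> (2*w <= -12 || (!(pos + (3/2)*w < -7)))) && ((!(2*cnt + 3*w != -6)) ==> (6*w <= 4 || (!(pos + (9/2)*w < 5)))))); else branch requires (3*c + cnt != 3 ==> (2*n <= 2*c - 26 || (!((3/2)*n + pos < (3/2)*c - 35/2)))) && ((!(3*c + cnt != 3)) ==> (6*n <= 6*c - 38 || (!((9/2)*n + pos < (9/2)*c - 53/2)))).
Before the if: ((cnt + w != -9 ==> w == -3) ==> ((c + pos >= 2 ==> (pos < 4 && (3*c + cnt != 3 ==> (2*w <= -12 || (!(pos + (3/2)*w < -7)))) && ((!(3*c + cnt != 3)) ==> (6*w <= 4 || (!(pos + (9/2)*w < 5)))))) && ((!(c + pos >= 2)) ==> ((2*cnt + 3*w != -6 ==> (2*w <= -12 || (!(pos + (3/2)*w < -7)))) && ((!(2*cnt + 3*w != -6)) ==> (6*w <= 4 || (!(pos + (9/2)*w < 5)))))))) && ((!(cnt + w != -9 ==> w == -3)) ==> ((3*c + cnt != 3 ==> (2*n <= 2*c - 26 || (!((3/2)*n + pos < (3/2)*c - 35/2)))) && ((!(3*c + cnt != 3)) ==> (6*n <= 6*c - 38 || (!((9/2)*n + pos < (9/2)*c - 53/2))))))
Answer: WP = ((cnt + w != -9 ==> w == -3) ==> ((c + pos >= 2 ==> (pos < 4 && (3*c + cnt != 3 ==> (2*w <= -12 || (!(pos + (3/2)*w < -7)))) && ((!(3*c + cnt != 3)) ==> (6*w <= 4 || (!(pos + (9/2)*w < 5)))))) && ((!(c + pos >= 2)) ==> ((2*cnt + 3*w != -6 ==> (2*w <= -12 || (!(pos + (3/2)*w < -7)))) && ((!(2*cnt + 3*w != -6)) ==> (6*w <= 4 || (!(pos + (9/2)*w < 5)))))))) && ((!(cnt + w != -9 ==> w == -3)) ==> ((3*c + cnt != 3 ==> (2*n <= 2*c - 26 || (!((3/2)*n + pos < (3/2)*c - 35/2)))) && ((!(3*c + cnt != 3)) ==> (6*n <= 6*c - 38 || (!((9/2)*n + pos < (9/2)*c - 53/2))))))


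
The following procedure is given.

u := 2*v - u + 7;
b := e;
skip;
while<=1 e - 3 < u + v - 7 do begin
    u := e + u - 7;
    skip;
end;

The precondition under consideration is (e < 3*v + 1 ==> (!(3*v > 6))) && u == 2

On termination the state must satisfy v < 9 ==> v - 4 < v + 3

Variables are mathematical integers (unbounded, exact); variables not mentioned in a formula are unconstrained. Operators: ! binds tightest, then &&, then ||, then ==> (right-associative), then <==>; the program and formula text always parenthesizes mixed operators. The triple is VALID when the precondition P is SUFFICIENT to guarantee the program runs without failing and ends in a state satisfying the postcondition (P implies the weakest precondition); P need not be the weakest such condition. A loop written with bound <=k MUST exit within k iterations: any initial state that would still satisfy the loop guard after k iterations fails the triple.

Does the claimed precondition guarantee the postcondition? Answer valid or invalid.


Working backward. After the program, the postcondition v < 9 ==> v - 4 < v + 3 must hold; in canonical form it is true.
Before the loop (bound <=1), unroll the exhaustion recursion (WP_0 = exit-now case; WP_j = one more guarded iteration, up to j = 1):
  WP_0: !(e < u + v - 4)
  WP_1: e < u + v - 4 ==> (!(u + v > 11))
So before the loop: e < u + v - 4 ==> (!(u + v > 11))
Before skip: e < u + v - 4 ==> (!(u + v > 11))
Before b := e: e < u + v - 4 ==> (!(u + v > 11))
Before u := 2*v - u + 7: e + u < 3*v + 3 ==> (!(3*v > u + 4))
The weakest precondition is e + u < 3*v + 3 ==> (!(3*v > u + 4)).
Check whether (e < 3*v + 1 ==> (!(3*v > 6))) && u == 2 implies it.
Every state satisfying the precondition satisfies the weakest precondition: the implication holds.
Answer: valid


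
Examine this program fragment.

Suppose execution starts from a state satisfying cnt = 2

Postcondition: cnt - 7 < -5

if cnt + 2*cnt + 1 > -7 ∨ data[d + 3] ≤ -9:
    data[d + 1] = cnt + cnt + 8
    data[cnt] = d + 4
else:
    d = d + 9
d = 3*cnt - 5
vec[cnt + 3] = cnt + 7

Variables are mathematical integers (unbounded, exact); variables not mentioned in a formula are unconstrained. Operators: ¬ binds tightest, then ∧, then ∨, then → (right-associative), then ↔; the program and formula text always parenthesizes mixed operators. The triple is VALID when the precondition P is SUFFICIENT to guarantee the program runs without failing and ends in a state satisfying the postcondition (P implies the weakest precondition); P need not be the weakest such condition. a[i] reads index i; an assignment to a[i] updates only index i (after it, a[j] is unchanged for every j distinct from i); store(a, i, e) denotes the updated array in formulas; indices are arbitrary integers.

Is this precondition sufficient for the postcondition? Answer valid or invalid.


Working backward. After the program, the postcondition cnt - 7 < -5 must hold; in canonical form it is cnt < 2.
Before vec[cnt + 3] := cnt + 7: cnt < 2
Before d := 3*cnt - 5: cnt < 2
Then branch requires cnt < 2; else branch requires cnt < 2.
Before the if: ((3*cnt > -8 ∨ data[d + 3] ≤ -9) → cnt < 2) ∧ ((¬(3*cnt > -8 ∨ data[d + 3] ≤ -9)) → cnt < 2)
The weakest precondition is ((3*cnt > -8 ∨ data[d + 3] ≤ -9) → cnt < 2) ∧ ((¬(3*cnt > -8 ∨ data[d + 3] ≤ -9)) → cnt < 2).
Check whether cnt = 2 implies it.
Countermodel: at the initial state cnt = 2, d = 0, data = {[3] = 0, elsewhere 0}, the precondition holds but the weakest precondition fails.
Answer: invalid


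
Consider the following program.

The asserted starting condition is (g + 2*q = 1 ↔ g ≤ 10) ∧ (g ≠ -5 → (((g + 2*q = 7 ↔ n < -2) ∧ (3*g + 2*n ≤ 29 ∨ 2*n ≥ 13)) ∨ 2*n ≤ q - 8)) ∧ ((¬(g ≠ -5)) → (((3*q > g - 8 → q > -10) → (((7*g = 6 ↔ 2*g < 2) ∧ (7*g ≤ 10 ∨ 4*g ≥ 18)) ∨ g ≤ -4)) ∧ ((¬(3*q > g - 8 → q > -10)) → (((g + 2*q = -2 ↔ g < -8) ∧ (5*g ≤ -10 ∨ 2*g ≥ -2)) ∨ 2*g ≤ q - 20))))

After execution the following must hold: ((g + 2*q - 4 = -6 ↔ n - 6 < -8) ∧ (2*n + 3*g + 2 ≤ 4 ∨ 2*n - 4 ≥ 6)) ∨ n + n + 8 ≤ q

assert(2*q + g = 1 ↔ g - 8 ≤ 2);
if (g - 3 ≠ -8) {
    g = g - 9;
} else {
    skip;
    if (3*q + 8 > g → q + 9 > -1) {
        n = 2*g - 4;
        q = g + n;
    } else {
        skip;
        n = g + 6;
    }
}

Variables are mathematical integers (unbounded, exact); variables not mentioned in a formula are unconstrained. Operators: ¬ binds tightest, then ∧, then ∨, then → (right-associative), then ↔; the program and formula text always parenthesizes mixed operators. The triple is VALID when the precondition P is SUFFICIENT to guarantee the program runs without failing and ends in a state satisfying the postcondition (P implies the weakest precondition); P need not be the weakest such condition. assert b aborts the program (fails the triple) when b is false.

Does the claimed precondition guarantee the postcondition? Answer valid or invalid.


Working backward. After the program, the postcondition ((g + 2*q - 4 = -6 ↔ n - 6 < -8) ∧ (2*n + 3*g + 2 ≤ 4 ∨ 2*n - 4 ≥ 6)) ∨ n + n + 8 ≤ q must hold; in canonical form it is ((g + 2*q = -2 ↔ n < -2) ∧ (3*g + 2*n ≤ 2 ∨ 2*n ≥ 10)) ∨ 2*n ≤ q - 8.
Then branch requires ((g + 2*q = 7 ↔ n < -2) ∧ (3*g + 2*n ≤ 29 ∨ 2*n ≥ 10)) ∨ 2*n ≤ q - 8; else branch requires ((3*q > g - 8 → q > -10) → (((7*g = 6 ↔ 2*g < 2) ∧ (7*g ≤ 10 ∨ 4*g ≥ 18)) ∨ g ≤ -4)) ∧ ((¬(3*q > g - 8 → q > -10)) → (((g + 2*q = -2 ↔ g < -8) ∧ (5*g ≤ -10 ∨ 2*g ≥ -2)) ∨ 2*g ≤ q - 20)).
Before the if: (g ≠ -5 → (((g + 2*q = 7 ↔ n < -2) ∧ (3*g + 2*n ≤ 29 ∨ 2*n ≥ 10)) ∨ 2*n ≤ q - 8)) ∧ ((¬(g ≠ -5)) → (((3*q > g - 8 → q > -10) → (((7*g = 6 ↔ 2*g < 2) ∧ (7*g ≤ 10 ∨ 4*g ≥ 18)) ∨ g ≤ -4)) ∧ ((¬(3*q > g - 8 → q > -10)) → (((g + 2*q = -2 ↔ g < -8) ∧ (5*g ≤ -10 ∨ 2*g ≥ -2)) ∨ 2*g ≤ q - 20))))
Before assert 2*q + g = 1 ↔ g - 8 ≤ 2: (g + 2*q = 1 ↔ g ≤ 10) ∧ (g ≠ -5 → (((g + 2*q = 7 ↔ n < -2) ∧ (3*g + 2*n ≤ 29 ∨ 2*n ≥ 10)) ∨ 2*n ≤ q - 8)) ∧ ((¬(g ≠ -5)) → (((3*q > g - 8 → q > -10) → (((7*g = 6 ↔ 2*g < 2) ∧ (7*g ≤ 10 ∨ 4*g ≥ 18)) ∨ g ≤ -4)) ∧ ((¬(3*q > g - 8 → q > -10)) → (((g + 2*q = -2 ↔ g < -8) ∧ (5*g ≤ -10 ∨ 2*g ≥ -2)) ∨ 2*g ≤ q - 20))))
The weakest precondition is (g + 2*q = 1 ↔ g ≤ 10) ∧ (g ≠ -5 → (((g + 2*q = 7 ↔ n < -2) ∧ (3*g + 2*n ≤ 29 ∨ 2*n ≥ 10)) ∨ 2*n ≤ q - 8)) ∧ ((¬(g ≠ -5)) → (((3*q > g - 8 → q > -10) → (((7*g = 6 ↔ 2*g < 2) ∧ (7*g ≤ 10 ∨ 4*g ≥ 18)) ∨ g ≤ -4)) ∧ ((¬(3*q > g - 8 → q > -10)) → (((g + 2*q = -2 ↔ g < -8) ∧ (5*g ≤ -10 ∨ 2*g ≥ -2)) ∨ 2*g ≤ q - 20)))).
Check whether (g + 2*q = 1 ↔ g ≤ 10) ∧ (g ≠ -5 → (((g + 2*q = 7 ↔ n < -2) ∧ (3*g + 2*n ≤ 29 ∨ 2*n ≥ 13)) ∨ 2*n ≤ q - 8)) ∧ ((¬(g ≠ -5)) → (((3*q > g - 8 → q > -10) → (((7*g = 6 ↔ 2*g < 2) ∧ (7*g ≤ 10 ∨ 4*g ≥ 18)) ∨ g ≤ -4)) ∧ ((¬(3*q > g - 8 → q > -10)) → (((g + 2*q = -2 ↔ g < -8) ∧ (5*g ≤ -10 ∨ 2*g ≥ -2)) ∨ 2*g ≤ q - 20)))) implies it.
Every state satisfying the precondition satisfies the weakest precondition: the implication holds.
Answer: valid


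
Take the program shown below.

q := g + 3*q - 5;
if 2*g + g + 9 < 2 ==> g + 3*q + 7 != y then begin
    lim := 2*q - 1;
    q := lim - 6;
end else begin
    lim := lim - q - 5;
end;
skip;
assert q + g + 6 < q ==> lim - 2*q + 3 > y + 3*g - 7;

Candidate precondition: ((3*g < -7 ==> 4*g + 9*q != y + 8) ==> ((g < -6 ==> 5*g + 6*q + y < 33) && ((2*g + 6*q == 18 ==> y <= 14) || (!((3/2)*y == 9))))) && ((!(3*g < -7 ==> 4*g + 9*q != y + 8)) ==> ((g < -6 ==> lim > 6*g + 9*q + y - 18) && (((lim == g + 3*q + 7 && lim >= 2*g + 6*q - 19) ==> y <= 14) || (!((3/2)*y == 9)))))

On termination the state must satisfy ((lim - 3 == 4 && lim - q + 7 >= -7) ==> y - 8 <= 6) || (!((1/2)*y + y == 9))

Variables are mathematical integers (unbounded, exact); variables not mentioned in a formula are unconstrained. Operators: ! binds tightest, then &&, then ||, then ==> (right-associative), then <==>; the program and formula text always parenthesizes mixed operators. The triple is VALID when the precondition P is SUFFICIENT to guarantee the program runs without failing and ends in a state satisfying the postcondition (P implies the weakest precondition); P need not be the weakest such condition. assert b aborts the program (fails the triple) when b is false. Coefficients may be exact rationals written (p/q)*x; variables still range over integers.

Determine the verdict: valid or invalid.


Working backward. After the program, the postcondition ((lim - 3 == 4 && lim - q + 7 >= -7) ==> y - 8 <= 6) || (!((1/2)*y + y == 9)) must hold; in canonical form it is ((lim == 7 && lim >= q - 14) ==> y <= 14) || (!((3/2)*y == 9)).
Before assert q + g + 6 < q ==> lim - 2*q + 3 > y + 3*g - 7: (g < -6 ==> lim > 3*g + 2*q + y - 10) && (((lim == 7 && lim >= q - 14) ==> y <= 14) || (!((3/2)*y == 9)))
Before skip: (g < -6 ==> lim > 3*g + 2*q + y - 10) && (((lim == 7 && lim >= q - 14) ==> y <= 14) || (!((3/2)*y == 9)))
Then branch requires (g < -6 ==> 3*g + 2*q + y < 23) && ((2*q == 8 ==> y <= 14) || (!((3/2)*y == 9))); else branch requires (g < -6 ==> lim > 3*g + 3*q + y - 5) && (((lim == q + 12 && lim >= 2*q - 9) ==> y <= 14) || (!((3/2)*y == 9))).
Before the if: ((3*g < -7 ==> g + 3*q != y - 7) ==> ((g < -6 ==> 3*g + 2*q + y < 23) && ((2*q == 8 ==> y <= 14) || (!((3/2)*y == 9))))) && ((!(3*g < -7 ==> g + 3*q != y - 7)) ==> ((g < -6 ==> lim > 3*g + 3*q + y - 5) && (((lim == q + 12 && lim >= 2*q - 9) ==> y <= 14) || (!((3/2)*y == 9)))))
Before q := g + 3*q - 5: ((3*g < -7 ==> 4*g + 9*q != y + 8) ==> ((g < -6 ==> 5*g + 6*q + y < 33) && ((2*g + 6*q == 18 ==> y <= 14) || (!((3/2)*y == 9))))) && ((!(3*g < -7 ==> 4*g + 9*q != y + 8)) ==> ((g < -6 ==> lim > 6*g + 9*q + y - 20) && (((lim == g + 3*q + 7 && lim >= 2*g + 6*q - 19) ==> y <= 14) || (!((3/2)*y == 9)))))
The weakest precondition is ((3*g < -7 ==> 4*g + 9*q != y + 8) ==> ((g < -6 ==> 5*g + 6*q + y < 33) && ((2*g + 6*q == 18 ==> y <= 14) || (!((3/2)*y == 9))))) && ((!(3*g < -7 ==> 4*g + 9*q != y + 8)) ==> ((g < -6 ==> lim > 6*g + 9*q + y - 20) && (((lim == g + 3*q + 7 && lim >= 2*g + 6*q - 19) ==> y <= 14) || (!((3/2)*y == 9))))).
Check whether ((3*g < -7 ==> 4*g + 9*q != y + 8) ==> ((g < -6 ==> 5*g + 6*q + y < 33) && ((2*g + 6*q == 18 ==> y <= 14) || (!((3/2)*y == 9))))) && ((!(3*g < -7 ==> 4*g + 9*q != y + 8)) ==> ((g < -6 ==> lim > 6*g + 9*q + y - 18) && (((lim == g + 3*q + 7 && lim >= 2*g + 6*q - 19) ==> y <= 14) || (!((3/2)*y == 9))))) implies it.
Every state satisfying the precondition satisfies the weakest precondition: the implication holds.
Answer: valid


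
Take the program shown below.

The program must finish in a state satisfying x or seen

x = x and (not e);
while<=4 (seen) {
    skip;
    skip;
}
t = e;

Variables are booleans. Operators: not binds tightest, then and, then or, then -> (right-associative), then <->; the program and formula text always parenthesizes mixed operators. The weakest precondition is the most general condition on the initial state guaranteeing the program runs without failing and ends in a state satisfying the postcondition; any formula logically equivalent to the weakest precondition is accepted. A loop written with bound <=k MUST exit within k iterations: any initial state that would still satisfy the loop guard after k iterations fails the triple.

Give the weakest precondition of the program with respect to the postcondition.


Working backward. After the program, x or seen must hold.
Before t := e: x or seen
Before the loop (bound <=4), unroll the exhaustion recursion (WP_0 = exit-now case; WP_j = one more guarded iteration, up to j = 4):
  WP_0: (not seen) and (x or seen)
  WP_1: (seen -> ((not seen) and (x or seen))) and ((not seen) -> (x or seen))
  WP_2: (seen -> ((seen -> ((not seen) and (x or seen))) and ((not seen) -> (x or seen)))) and ((not seen) -> (x or seen))
  WP_3: (seen -> ((seen -> ((seen -> ((not seen) and (x or seen))) and ((not seen) -> (x or seen)))) and ((not seen) -> (x or seen)))) and ((not seen) -> (x or seen))
  WP_4: (seen -> ((seen -> ((seen -> ((seen -> ((not seen) and (x or seen))) and ((not seen) -> (x or seen)))) and ((not seen) -> (x or seen)))) and ((not seen) -> (x or seen)))) and ((not seen) -> (x or seen))
So before the loop: (seen -> ((seen -> ((seen -> ((seen -> ((not seen) and (x or seen))) and ((not seen) -> (x or seen)))) and ((not seen) -> (x or seen)))) and ((not seen) -> (x or seen)))) and ((not seen) -> (x or seen))
Before x := x and (not e): (seen -> ((seen -> ((seen -> ((seen -> ((not seen) and ((x and (not e)) or seen))) and ((not seen) -> ((x and (not e)) or seen)))) and ((not seen) -> ((x and (not e)) or seen)))) and ((not seen) -> ((x and (not e)) or seen)))) and ((not seen) -> ((x and (not e)) or seen))
Answer: WP = (seen -> ((seen -> ((seen -> ((seen -> ((not seen) and ((x and (not e)) or seen))) and ((not seen) -> ((x and (not e)) or seen)))) and ((not seen) -> ((x and (not e)) or seen)))) and ((not seen) -> ((x and (not e)) or seen)))) and ((not seen) -> ((x and (not e)) or seen))
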